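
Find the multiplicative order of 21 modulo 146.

24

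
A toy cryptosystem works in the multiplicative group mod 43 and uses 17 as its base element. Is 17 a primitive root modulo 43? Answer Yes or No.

No

φ(43) = 43 − 1 = 42 = 2 · 3 · 7.
It suffices to check that the order of 17 is not a proper divisor of 42: compute 17^(42/q) for q ∈ {2, 3, 7}.
17^21 ≡ 1 (mod 43)  [q = 2: ≡ 1 ✗]
17^14 ≡ 6 (mod 43)  [q = 3: ≢ 1 ✓]
17^6 ≡ 35 (mod 43)  [q = 7: ≢ 1 ✓]
Since 17^21 ≡ 1, the order of 17 divides 21 < 42, so 17 is not a primitive root.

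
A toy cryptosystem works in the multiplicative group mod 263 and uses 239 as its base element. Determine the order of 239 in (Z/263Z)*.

Since 239 ∈ (Z/263Z)^×, its order divides φ(263) = 263 − 1 = 262 = 2 · 131.
Divisors of 262: 1, 2, 131, 262.
Compute 239^d (mod 263) for the divisors d until we hit 1:
239^1 ≡ 239
239^2 ≡ 50
239^131 ≡ 262
239^262 ≡ 1
The smallest such exponent is 262, so the order of 239 is 262.

262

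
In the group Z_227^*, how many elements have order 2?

1

φ(227) = 227 − 1 = 226 = 2 · 113.
In a cyclic group of order 226, there are φ(d) elements of order d for each divisor d of 226, and zero for non-divisors.
2 | 226, and φ(2) = 2 − 1 = 1.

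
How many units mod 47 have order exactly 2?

φ(47) = 47 − 1 = 46 = 2 · 23.
Since (Z/47Z)^× is cyclic of order 46, the number of elements of order d is φ(d) when d | 46 and 0 otherwise.
2 | 46, and φ(2) = 2 − 1 = 1.

1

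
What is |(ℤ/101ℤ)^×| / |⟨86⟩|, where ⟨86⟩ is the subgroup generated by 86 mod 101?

1

ord(86) | φ(101) = 101 − 1 = 100 = 2^2 · 5^2.
Divisors of 100: 1, 2, 4, 5, 10, 20, 25, 50, 100.
Check 86^d mod 101 for each divisor in increasing order:
86^1 ≡ 86 (mod 101)
86^2 ≡ 23 (mod 101)
86^4 ≡ 24 (mod 101)
86^5 ≡ 44 (mod 101)
86^10 ≡ 17 (mod 101)
86^20 ≡ 87 (mod 101)
86^25 ≡ 91 (mod 101)
86^50 ≡ 100 (mod 101)
86^100 ≡ 1 (mod 101) ✓
Thus |⟨86⟩| = ord(86) = 100.
The index is φ(101) / ord(86) = 100 / 100 = 1.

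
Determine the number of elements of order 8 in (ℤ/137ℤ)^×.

4

φ(137) = 137 − 1 = 136 = 2^3 · 17.
Since (Z/137Z)^× is cyclic of order 136, the number of elements of order d is φ(d) when d | 136 and 0 otherwise.
8 = 2^3 divides 136, and φ(8) = 4.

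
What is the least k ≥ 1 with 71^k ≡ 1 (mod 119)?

16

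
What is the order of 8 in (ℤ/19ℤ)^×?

6

Since 8 ∈ (Z/19Z)^×, its order divides φ(19) = 19 − 1 = 18 = 2 · 3^2.
Divisors of 18: 1, 2, 3, 6, 9, 18.
Compute 8^d (mod 19) for the divisors d until we hit 1:
8^1 ≡ 8 (mod 19)
8^2 ≡ 7 (mod 19)
8^3 ≡ 18 (mod 19)
8^6 ≡ 1 (mod 19) ✓
The smallest such exponent is 6, so the order of 8 is 6.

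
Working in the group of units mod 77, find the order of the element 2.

The order of 2 must divide φ(77) = φ(7·11) = (7−1)·(11−1) = 6·10 = 60 = 2^2 · 3 · 5.
Divisors of 60: 1, 2, 3, 4, 5, 6, 10, 12, 15, 20, 30, 60.
Compute 2^d (mod 77) for the divisors d until we hit 1:
2^1 ≡ 2 (mod 77)
2^2 ≡ 4 (mod 77)
2^3 ≡ 8 (mod 77)
2^4 ≡ 16 (mod 77)
2^5 ≡ 32 (mod 77)
2^6 ≡ 64 (mod 77)
2^10 ≡ 23 (mod 77)
2^12 ≡ 15 (mod 77)
2^15 ≡ 43 (mod 77)
2^20 ≡ 67 (mod 77)
2^30 ≡ 1 (mod 77) ✓
So ord_77(2) = 30.

30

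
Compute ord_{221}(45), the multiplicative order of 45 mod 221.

48

By Lagrange's theorem, ord_221(45) divides φ(221) = φ(13·17) = (13−1)·(17−1) = 12·16 = 192 = 2^6 · 3.
Divisors of 192: 1, 2, 3, 4, 6, 8, 12, 16, 24, 32, 48, 64, 96, 192.
Check 45^d mod 221 for each divisor in increasing order:
45^1 ≡ 45 (mod 221)
45^2 ≡ 36 (mod 221)
45^3 ≡ 73 (mod 221)
45^4 ≡ 191 (mod 221)
45^6 ≡ 25 (mod 221)
45^8 ≡ 16 (mod 221)
45^12 ≡ 183 (mod 221)
45^16 ≡ 35 (mod 221)
45^24 ≡ 118 (mod 221)
45^32 ≡ 120 (mod 221)
45^48 ≡ 1 (mod 221) ✓
The smallest such exponent is 48, so the order of 45 is 48.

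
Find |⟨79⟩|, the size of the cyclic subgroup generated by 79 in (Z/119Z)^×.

48

Since 79 ∈ (Z/119Z)^×, its order divides φ(119) = φ(7·17) = (7−1)·(17−1) = 6·16 = 96 = 2^5 · 3.
Divisors of 96: 1, 2, 3, 4, 6, 8, 12, 16, 24, 32, 48, 96.
Evaluate successive powers at the divisors of 96:
79^1 ≡ 79
79^2 ≡ 53
79^3 ≡ 22
79^4 ≡ 72
79^6 ≡ 8
79^8 ≡ 67
79^12 ≡ 64
79^16 ≡ 86
79^24 ≡ 50
79^32 ≡ 18
79^48 ≡ 1
The smallest such exponent is 48, so the order of 79 is 48.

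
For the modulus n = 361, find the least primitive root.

φ(361) = φ(19^2) = 19·(19−1) = 342 = 2 · 3^2 · 19.
Test candidates g = 2, 3, … against the prime factors q ∈ {2, 3, 19} of φ(361): g is a generator iff g^(342/q) ≢ 1 for every such q.
g = 2: 2^171 ≡ 360; 2^114 ≡ 292; 2^18 ≡ 58 — none is 1, so 2 is a primitive root.
The smallest primitive root modulo 361 is 2.

2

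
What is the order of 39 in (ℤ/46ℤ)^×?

11

Since 39 ∈ (Z/46Z)^×, its order divides φ(46) = φ(2)·φ(23) = 1·22 = 22 = 2 · 11.
Divisors of 22: 1, 2, 11, 22.
Test each divisor d:
39^1 ≡ 39 (mod 46)
39^2 ≡ 3 (mod 46)
39^11 ≡ 1 (mod 46) ✓
So ord_46(39) = 11.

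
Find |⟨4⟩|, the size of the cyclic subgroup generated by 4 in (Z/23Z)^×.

By Lagrange's theorem, ord_23(4) divides φ(23) = 23 − 1 = 22 = 2 · 11.
Divisors of 22: 1, 2, 11, 22.
Evaluate successive powers at the divisors of 22:
4^1 ≡ 4 (mod 23)
4^2 ≡ 16 (mod 23)
4^11 ≡ 1 (mod 23) ✓
Therefore the multiplicative order of 4 modulo 23 is 11.

11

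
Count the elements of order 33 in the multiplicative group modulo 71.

0

φ(71) = 71 − 1 = 70 = 2 · 5 · 7.
(Z/71Z)^× is cyclic (|G| = 70); a cyclic group of order m has exactly φ(d) elements of each order d | m, and none otherwise.
Here 70 is not a multiple of 33, so there are no elements of order 33.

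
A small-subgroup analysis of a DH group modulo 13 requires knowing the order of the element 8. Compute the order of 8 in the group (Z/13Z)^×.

4

By Lagrange's theorem, ord_13(8) divides φ(13) = 13 − 1 = 12 = 2^2 · 3.
Divisors of 12: 1, 2, 3, 4, 6, 12.
Evaluate successive powers at the divisors of 12:
8^1 ≡ 8
8^2 ≡ 12
8^3 ≡ 5
8^4 ≡ 1
Therefore the multiplicative order of 8 modulo 13 is 4.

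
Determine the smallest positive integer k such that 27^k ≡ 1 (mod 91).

2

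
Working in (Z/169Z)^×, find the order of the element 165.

39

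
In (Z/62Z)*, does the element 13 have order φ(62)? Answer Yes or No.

Yes

φ(62) = φ(2)·φ(31) = 1·30 = 30 = 2 · 3 · 5.
Test 13^(30/q) mod 62 for each prime factor q of 30:
13^15 ≡ 61 (mod 62)  [q = 2: ≢ 1 ✓]
13^10 ≡ 5 (mod 62)  [q = 3: ≢ 1 ✓]
13^6 ≡ 47 (mod 62)  [q = 5: ≢ 1 ✓]
Every test exponent gives a nontrivial residue, hence 13 generates the full group.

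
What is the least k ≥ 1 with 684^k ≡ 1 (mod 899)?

20

ord(684) | φ(899) = φ(29·31) = (29−1)·(31−1) = 28·30 = 840 = 2^3 · 3 · 5 · 7.
Divisors of 840: 1, 2, 3, 4, 5, 6, 7, 8, 10, 12, 14, 15, 20, 21, 24, 28, 30, 35, 40, 42, 56, 60, 70, 84, 105, 120, 140, 168, 210, 280, 420, 840.
Test each divisor d:
684^1 ≡ 684
684^2 ≡ 376
684^3 ≡ 70
684^4 ≡ 233
684^5 ≡ 249
684^6 ≡ 405
684^7 ≡ 128
684^8 ≡ 349
684^10 ≡ 869
684^12 ≡ 407
684^14 ≡ 202
684^15 ≡ 621
684^20 ≡ 1
Hence ord(684) = 20.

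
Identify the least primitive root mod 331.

3

φ(331) = 331 − 1 = 330 = 2 · 3 · 5 · 11.
g is a primitive root iff g^(330/q) ≢ 1 (mod 331) for each prime q ∈ {2, 3, 5, 11}.
g = 2: 2^165 ≡ 330; 2^110 ≡ 299; 2^66 ≡ 64; 2^30 ≡ 1 — hits 1, so not a primitive root.
g = 3: 3^165 ≡ 330; 3^110 ≡ 299; 3^66 ≡ 64; 3^30 ≡ 270 — none is 1, so 3 is a primitive root.
The smallest primitive root modulo 331 is 3.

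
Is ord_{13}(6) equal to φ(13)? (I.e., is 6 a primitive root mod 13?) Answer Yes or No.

φ(13) = 13 − 1 = 12 = 2^2 · 3.
6 is a primitive root mod 13 iff 6^(φ(13)/q) ≢ 1 for every prime q | φ(13), i.e. q ∈ {2, 3}.
6^6 ≡ 12 (mod 13)  [q = 2: ≢ 1 ✓]
6^4 ≡ 9 (mod 13)  [q = 3: ≢ 1 ✓]
All checks pass, so 6 has order 12 and is a primitive root modulo 13.

Yes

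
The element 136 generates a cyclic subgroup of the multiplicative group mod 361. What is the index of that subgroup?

1

The order of 136 must divide φ(361) = φ(19^2) = 19·(19−1) = 342 = 2 · 3^2 · 19.
Divisors of 342: 1, 2, 3, 6, 9, 18, 19, 38, 57, 114, 171, 342.
Compute 136^d (mod 361) for the divisors d until we hit 1:
136^1 ≡ 136
136^2 ≡ 85
136^3 ≡ 8
136^6 ≡ 64
136^9 ≡ 151
136^18 ≡ 58
136^19 ≡ 307
136^38 ≡ 28
136^57 ≡ 293
136^114 ≡ 292
136^171 ≡ 360
136^342 ≡ 1
Thus |⟨136⟩| = ord(136) = 342.
Index = |(Z/361Z)^×| / |⟨136⟩| = 342 / 342 = 1.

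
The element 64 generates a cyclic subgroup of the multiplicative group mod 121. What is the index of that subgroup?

2

ord(64) | φ(121) = φ(11^2) = 11·(11−1) = 110 = 2 · 5 · 11.
Divisors of 110: 1, 2, 5, 10, 11, 22, 55, 110.
Evaluate successive powers at the divisors of 110:
64^1 ≡ 64
64^2 ≡ 103
64^5 ≡ 45
64^10 ≡ 89
64^11 ≡ 9
64^22 ≡ 81
64^55 ≡ 1
Thus |⟨64⟩| = ord(64) = 55.
The index is φ(121) / ord(64) = 110 / 55 = 2.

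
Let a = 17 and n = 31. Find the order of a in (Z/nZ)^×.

30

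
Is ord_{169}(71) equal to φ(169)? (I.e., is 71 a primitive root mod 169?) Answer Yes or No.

φ(169) = φ(13^2) = 13·(13−1) = 156 = 2^2 · 3 · 13.
An element g generates (Z/169Z)^× iff g^(156/q) ≢ 1 (mod 169) for each prime q ∈ {2, 3, 13}.
71^78 ≡ 168 (mod 169)  [q = 2: ≢ 1 ✓]
71^52 ≡ 22 (mod 169)  [q = 3: ≢ 1 ✓]
71^12 ≡ 105 (mod 169)  [q = 13: ≢ 1 ✓]
All checks pass, so 71 has order 156 and is a primitive root modulo 169.

Yes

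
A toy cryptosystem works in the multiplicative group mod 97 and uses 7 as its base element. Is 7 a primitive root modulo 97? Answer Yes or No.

Yes

φ(97) = 97 − 1 = 96 = 2^5 · 3.
It suffices to check that the order of 7 is not a proper divisor of 96: compute 7^(96/q) for q ∈ {2, 3}.
7^48 ≡ 96 (mod 97)  [q = 2: ≢ 1 ✓]
7^32 ≡ 35 (mod 97)  [q = 3: ≢ 1 ✓]
None equal 1, so ord_97(7) = 96: 7 is a primitive root.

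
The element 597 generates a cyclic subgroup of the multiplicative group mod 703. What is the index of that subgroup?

By Lagrange's theorem, ord_703(597) divides φ(703) = φ(19·37) = (19−1)·(37−1) = 18·36 = 648 = 2^3 · 3^4.
Divisors of 648: 1, 2, 3, 4, 6, 8, 9, 12, 18, 24, 27, 36, 54, 72, 81, 108, 162, 216, 324, 648.
Compute 597^d (mod 703) for the divisors d until we hit 1:
597^1 ≡ 597 (mod 703)
597^2 ≡ 691 (mod 703)
597^3 ≡ 569 (mod 703)
597^4 ≡ 144 (mod 703)
597^6 ≡ 381 (mod 703)
597^8 ≡ 349 (mod 703)
597^9 ≡ 265 (mod 703)
597^12 ≡ 343 (mod 703)
597^18 ≡ 628 (mod 703)
597^24 ≡ 248 (mod 703)
597^27 ≡ 512 (mod 703)
597^36 ≡ 1 (mod 703) ✓
The order of 597 is 36, so the subgroup it generates has 36 elements.
The index is φ(703) / ord(597) = 648 / 36 = 18.

18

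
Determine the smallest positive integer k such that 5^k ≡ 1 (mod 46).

22

ord(5) | φ(46) = φ(2)·φ(23) = 1·22 = 22 = 2 · 11.
Divisors of 22: 1, 2, 11, 22.
Evaluate successive powers at the divisors of 22:
5^1 ≡ 5 (mod 46)
5^2 ≡ 25 (mod 46)
5^11 ≡ 45 (mod 46)
5^22 ≡ 1 (mod 46) ✓
The smallest such exponent is 22, so the order of 5 is 22.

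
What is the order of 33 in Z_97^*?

8

Since 33 ∈ (Z/97Z)^×, its order divides φ(97) = 97 − 1 = 96 = 2^5 · 3.
Divisors of 96: 1, 2, 3, 4, 6, 8, 12, 16, 24, 32, 48, 96.
Evaluate successive powers at the divisors of 96:
33^1 ≡ 33 (mod 97)
33^2 ≡ 22 (mod 97)
33^3 ≡ 47 (mod 97)
33^4 ≡ 96 (mod 97)
33^6 ≡ 75 (mod 97)
33^8 ≡ 1 (mod 97) ✓
Therefore the multiplicative order of 33 modulo 97 is 8.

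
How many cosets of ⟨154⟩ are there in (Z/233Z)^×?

1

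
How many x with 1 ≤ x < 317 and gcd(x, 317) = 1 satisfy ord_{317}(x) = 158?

78

φ(317) = 317 − 1 = 316 = 2^2 · 79.
In a cyclic group of order 316, there are φ(d) elements of order d for each divisor d of 316, and zero for non-divisors.
158 = 2 · 79 divides 316, and φ(158) = 78.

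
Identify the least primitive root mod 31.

3

φ(31) = 31 − 1 = 30 = 2 · 3 · 5.
Test candidates g = 2, 3, … against the prime factors q ∈ {2, 3, 5} of φ(31): g is a generator iff g^(30/q) ≢ 1 for every such q.
g = 2: 2^15 ≡ 1 — hits 1, so not a primitive root.
g = 3: 3^15 ≡ 30; 3^10 ≡ 25; 3^6 ≡ 16 — none is 1, so 3 is a primitive root.
So 3 is the smallest generator of (Z/31Z)^×.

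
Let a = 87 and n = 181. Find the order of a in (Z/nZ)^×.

45

ord(87) | φ(181) = 181 − 1 = 180 = 2^2 · 3^2 · 5.
Divisors of 180: 1, 2, 3, 4, 5, 6, 9, 10, 12, 15, 18, 20, 30, 36, 45, 60, 90, 180.
Evaluate successive powers at the divisors of 180:
87^1 ≡ 87 (mod 181)
87^2 ≡ 148 (mod 181)
87^3 ≡ 25 (mod 181)
87^4 ≡ 3 (mod 181)
87^5 ≡ 80 (mod 181)
87^6 ≡ 82 (mod 181)
87^9 ≡ 59 (mod 181)
87^10 ≡ 65 (mod 181)
87^12 ≡ 27 (mod 181)
87^15 ≡ 132 (mod 181)
87^18 ≡ 42 (mod 181)
87^20 ≡ 62 (mod 181)
87^30 ≡ 48 (mod 181)
87^36 ≡ 135 (mod 181)
87^45 ≡ 1 (mod 181) ✓
Hence ord(87) = 45.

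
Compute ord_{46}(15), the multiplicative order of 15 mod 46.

22

Since 15 ∈ (Z/46Z)^×, its order divides φ(46) = φ(2)·φ(23) = 1·22 = 22 = 2 · 11.
Divisors of 22: 1, 2, 11, 22.
Evaluate successive powers at the divisors of 22:
15^1 ≡ 15 (mod 46)
15^2 ≡ 41 (mod 46)
15^11 ≡ 45 (mod 46)
15^22 ≡ 1 (mod 46) ✓
The smallest such exponent is 22, so the order of 15 is 22.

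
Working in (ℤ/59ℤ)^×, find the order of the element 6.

58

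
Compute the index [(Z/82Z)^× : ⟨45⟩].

The order of 45 must divide φ(82) = φ(2)·φ(41) = 1·40 = 40 = 2^3 · 5.
Divisors of 40: 1, 2, 4, 5, 8, 10, 20, 40.
Test each divisor d:
45^1 ≡ 45
45^2 ≡ 57
45^4 ≡ 51
45^5 ≡ 81
45^8 ≡ 59
45^10 ≡ 1
The order of 45 is 10, so the subgroup it generates has 10 elements.
Index = |(Z/82Z)^×| / |⟨45⟩| = 40 / 10 = 4.

4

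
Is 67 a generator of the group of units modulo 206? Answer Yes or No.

φ(206) = φ(2)·φ(103) = 1·102 = 102 = 2 · 3 · 17.
Test 67^(102/q) mod 206 for each prime factor q of 102:
67^51 ≡ 205 (mod 206)  [q = 2: ≢ 1 ✓]
67^34 ≡ 159 (mod 206)  [q = 3: ≢ 1 ✓]
67^6 ≡ 9 (mod 206)  [q = 17: ≢ 1 ✓]
Every test exponent gives a nontrivial residue, hence 67 generates the full group.

Yes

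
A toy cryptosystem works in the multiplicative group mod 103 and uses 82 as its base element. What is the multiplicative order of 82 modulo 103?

51

ord(82) | φ(103) = 103 − 1 = 102 = 2 · 3 · 17.
Divisors of 102: 1, 2, 3, 6, 17, 34, 51, 102.
Test each divisor d:
82^1 ≡ 82
82^2 ≡ 29
82^3 ≡ 9
82^6 ≡ 81
82^17 ≡ 46
82^34 ≡ 56
82^51 ≡ 1
The smallest such exponent is 51, so the order of 82 is 51.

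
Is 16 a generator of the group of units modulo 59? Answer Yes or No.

φ(59) = 59 − 1 = 58 = 2 · 29.
Test 16^(58/q) mod 59 for each prime factor q of 58:
16^29 ≡ 1 (mod 59)  [q = 2: ≡ 1 ✗]
16^2 ≡ 20 (mod 59)  [q = 29: ≢ 1 ✓]
The check at q = 2 fails, so 16 generates a proper subgroup.

No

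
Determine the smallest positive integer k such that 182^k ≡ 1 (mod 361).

57

ord(182) | φ(361) = φ(19^2) = 19·(19−1) = 342 = 2 · 3^2 · 19.
Divisors of 342: 1, 2, 3, 6, 9, 18, 19, 38, 57, 114, 171, 342.
Evaluate successive powers at the divisors of 342:
182^1 ≡ 182 (mod 361)
182^2 ≡ 273 (mod 361)
182^3 ≡ 229 (mod 361)
182^6 ≡ 96 (mod 361)
182^9 ≡ 324 (mod 361)
182^18 ≡ 286 (mod 361)
182^19 ≡ 68 (mod 361)
182^38 ≡ 292 (mod 361)
182^57 ≡ 1 (mod 361) ✓
Hence ord(182) = 57.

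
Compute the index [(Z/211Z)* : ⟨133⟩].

1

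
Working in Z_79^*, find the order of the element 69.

By Lagrange's theorem, ord_79(69) divides φ(79) = 79 − 1 = 78 = 2 · 3 · 13.
Divisors of 78: 1, 2, 3, 6, 13, 26, 39, 78.
Check 69^d mod 79 for each divisor in increasing order:
69^1 ≡ 69 (mod 79)
69^2 ≡ 21 (mod 79)
69^3 ≡ 27 (mod 79)
69^6 ≡ 18 (mod 79)
69^13 ≡ 78 (mod 79)
69^26 ≡ 1 (mod 79) ✓
The smallest such exponent is 26, so the order of 69 is 26.

26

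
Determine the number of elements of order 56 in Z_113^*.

24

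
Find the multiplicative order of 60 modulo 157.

ord(60) | φ(157) = 157 − 1 = 156 = 2^2 · 3 · 13.
Divisors of 156: 1, 2, 3, 4, 6, 12, 13, 26, 39, 52, 78, 156.
Evaluate successive powers at the divisors of 156:
60^1 ≡ 60 (mod 157)
60^2 ≡ 146 (mod 157)
60^3 ≡ 125 (mod 157)
60^4 ≡ 121 (mod 157)
60^6 ≡ 82 (mod 157)
60^12 ≡ 130 (mod 157)
60^13 ≡ 107 (mod 157)
60^26 ≡ 145 (mod 157)
60^39 ≡ 129 (mod 157)
60^52 ≡ 144 (mod 157)
60^78 ≡ 156 (mod 157)
60^156 ≡ 1 (mod 157) ✓
The smallest such exponent is 156, so the order of 60 is 156.

156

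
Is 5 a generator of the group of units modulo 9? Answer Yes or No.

Yes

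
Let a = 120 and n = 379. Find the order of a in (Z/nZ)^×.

ord(120) | φ(379) = 379 − 1 = 378 = 2 · 3^3 · 7.
Divisors of 378: 1, 2, 3, 6, 7, 9, 14, 18, 21, 27, 42, 54, 63, 126, 189, 378.
Evaluate successive powers at the divisors of 378:
120^1 ≡ 120 (mod 379)
120^2 ≡ 377 (mod 379)
120^3 ≡ 139 (mod 379)
120^6 ≡ 371 (mod 379)
120^7 ≡ 177 (mod 379)
120^9 ≡ 25 (mod 379)
120^14 ≡ 251 (mod 379)
120^18 ≡ 246 (mod 379)
120^21 ≡ 84 (mod 379)
120^27 ≡ 86 (mod 379)
120^42 ≡ 234 (mod 379)
120^54 ≡ 195 (mod 379)
120^63 ≡ 327 (mod 379)
120^126 ≡ 51 (mod 379)
120^189 ≡ 1 (mod 379) ✓
Hence ord(120) = 189.

189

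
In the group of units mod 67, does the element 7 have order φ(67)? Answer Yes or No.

Yes

φ(67) = 67 − 1 = 66 = 2 · 3 · 11.
Test 7^(66/q) mod 67 for each prime factor q of 66:
7^33 ≡ 66 (mod 67)  [q = 2: ≢ 1 ✓]
7^22 ≡ 29 (mod 67)  [q = 3: ≢ 1 ✓]
7^6 ≡ 64 (mod 67)  [q = 11: ≢ 1 ✓]
All checks pass, so 7 has order 66 and is a primitive root modulo 67.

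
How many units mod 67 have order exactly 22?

10

φ(67) = 67 − 1 = 66 = 2 · 3 · 11.
(Z/67Z)^× is cyclic (|G| = 66); a cyclic group of order m has exactly φ(d) elements of each order d | m, and none otherwise.
22 = 2 · 11 divides 66, and φ(22) = 10.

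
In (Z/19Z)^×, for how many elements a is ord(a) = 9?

6

φ(19) = 19 − 1 = 18 = 2 · 3^2.
(Z/19Z)^× is cyclic (|G| = 18); a cyclic group of order m has exactly φ(d) elements of each order d | m, and none otherwise.
9 = 3^2 divides 18, and φ(9) = 6.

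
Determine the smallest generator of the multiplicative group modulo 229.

φ(229) = 229 − 1 = 228 = 2^2 · 3 · 19.
Test candidates g = 2, 3, … against the prime factors q ∈ {2, 3, 19} of φ(229): g is a generator iff g^(228/q) ≢ 1 for every such q.
g = 2: 2^114 ≡ 228; 2^76 ≡ 1 — hits 1, so not a primitive root.
g = 3: 3^114 ≡ 1 — hits 1, so not a primitive root.
g = 4: 4^114 ≡ 1 — hits 1, so not a primitive root.
g = 5: 5^114 ≡ 1 — hits 1, so not a primitive root.
g = 6: 6^114 ≡ 228; 6^76 ≡ 134; 6^12 ≡ 165 — none is 1, so 6 is a primitive root.
So 6 is the smallest generator of (Z/229Z)^×.

6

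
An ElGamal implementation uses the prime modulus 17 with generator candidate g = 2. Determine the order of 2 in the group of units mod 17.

The order of 2 must divide φ(17) = 17 − 1 = 16 = 2^4.
Divisors of 16: 1, 2, 4, 8, 16.
Test each divisor d:
2^1 ≡ 2
2^2 ≡ 4
2^4 ≡ 16
2^8 ≡ 1
Therefore the multiplicative order of 2 modulo 17 is 8.

8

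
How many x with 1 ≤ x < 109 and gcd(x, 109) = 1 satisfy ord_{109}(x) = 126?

φ(109) = 109 − 1 = 108 = 2^2 · 3^3.
In a cyclic group of order 108, there are φ(d) elements of order d for each divisor d of 108, and zero for non-divisors.
Since 126 ∤ 108, the count is 0.

0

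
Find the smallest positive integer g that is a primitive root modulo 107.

2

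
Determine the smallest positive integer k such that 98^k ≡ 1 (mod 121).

22

ord(98) | φ(121) = φ(11^2) = 11·(11−1) = 110 = 2 · 5 · 11.
Divisors of 110: 1, 2, 5, 10, 11, 22, 55, 110.
Compute 98^d (mod 121) for the divisors d until we hit 1:
98^1 ≡ 98 (mod 121)
98^2 ≡ 45 (mod 121)
98^5 ≡ 10 (mod 121)
98^10 ≡ 100 (mod 121)
98^11 ≡ 120 (mod 121)
98^22 ≡ 1 (mod 121) ✓
The smallest such exponent is 22, so the order of 98 is 22.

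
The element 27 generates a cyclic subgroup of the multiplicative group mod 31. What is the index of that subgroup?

3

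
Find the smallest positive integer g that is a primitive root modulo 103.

5

φ(103) = 103 − 1 = 102 = 2 · 3 · 17.
g is a primitive root iff g^(102/q) ≢ 1 (mod 103) for each prime q ∈ {2, 3, 17}.
g = 2: 2^51 ≡ 1 — hits 1, so not a primitive root.
g = 3: 3^51 ≡ 102; 3^34 ≡ 1 — hits 1, so not a primitive root.
g = 4: 4^51 ≡ 1 — hits 1, so not a primitive root.
g = 5: 5^51 ≡ 102; 5^34 ≡ 56; 5^6 ≡ 72 — none is 1, so 5 is a primitive root.
Hence the least primitive root of 103 is 5.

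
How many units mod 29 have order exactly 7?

φ(29) = 29 − 1 = 28 = 2^2 · 7.
In a cyclic group of order 28, there are φ(d) elements of order d for each divisor d of 28, and zero for non-divisors.
7 | 28, and φ(7) = 7 − 1 = 6.

6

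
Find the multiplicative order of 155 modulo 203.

28

By Lagrange's theorem, ord_203(155) divides φ(203) = φ(7·29) = (7−1)·(29−1) = 6·28 = 168 = 2^3 · 3 · 7.
Divisors of 168: 1, 2, 3, 4, 6, 7, 8, 12, 14, 21, 24, 28, 42, 56, 84, 168.
Test each divisor d:
155^1 ≡ 155 (mod 203)
155^2 ≡ 71 (mod 203)
155^3 ≡ 43 (mod 203)
155^4 ≡ 169 (mod 203)
155^6 ≡ 22 (mod 203)
155^7 ≡ 162 (mod 203)
155^8 ≡ 141 (mod 203)
155^12 ≡ 78 (mod 203)
155^14 ≡ 57 (mod 203)
155^21 ≡ 99 (mod 203)
155^24 ≡ 197 (mod 203)
155^28 ≡ 1 (mod 203) ✓
So ord_203(155) = 28.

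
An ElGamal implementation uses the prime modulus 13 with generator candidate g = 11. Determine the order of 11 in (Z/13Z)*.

12

Since 11 ∈ (Z/13Z)^×, its order divides φ(13) = 13 − 1 = 12 = 2^2 · 3.
Divisors of 12: 1, 2, 3, 4, 6, 12.
Evaluate successive powers at the divisors of 12:
11^1 ≡ 11 (mod 13)
11^2 ≡ 4 (mod 13)
11^3 ≡ 5 (mod 13)
11^4 ≡ 3 (mod 13)
11^6 ≡ 12 (mod 13)
11^12 ≡ 1 (mod 13) ✓
The smallest such exponent is 12, so the order of 11 is 12.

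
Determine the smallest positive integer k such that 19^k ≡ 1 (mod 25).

10

Since 19 ∈ (Z/25Z)^×, its order divides φ(25) = φ(5^2) = 5·(5−1) = 20 = 2^2 · 5.
Divisors of 20: 1, 2, 4, 5, 10, 20.
Check 19^d mod 25 for each divisor in increasing order:
19^1 ≡ 19 (mod 25)
19^2 ≡ 11 (mod 25)
19^4 ≡ 21 (mod 25)
19^5 ≡ 24 (mod 25)
19^10 ≡ 1 (mod 25) ✓
Hence ord(19) = 10.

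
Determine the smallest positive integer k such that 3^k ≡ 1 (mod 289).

Since 3 ∈ (Z/289Z)^×, its order divides φ(289) = φ(17^2) = 17·(17−1) = 272 = 2^4 · 17.
Divisors of 272: 1, 2, 4, 8, 16, 17, 34, 68, 136, 272.
Compute 3^d (mod 289) for the divisors d until we hit 1:
3^1 ≡ 3 (mod 289)
3^2 ≡ 9 (mod 289)
3^4 ≡ 81 (mod 289)
3^8 ≡ 203 (mod 289)
3^16 ≡ 171 (mod 289)
3^17 ≡ 224 (mod 289)
3^34 ≡ 179 (mod 289)
3^68 ≡ 251 (mod 289)
3^136 ≡ 288 (mod 289)
3^272 ≡ 1 (mod 289) ✓
Therefore the multiplicative order of 3 modulo 289 is 272.

272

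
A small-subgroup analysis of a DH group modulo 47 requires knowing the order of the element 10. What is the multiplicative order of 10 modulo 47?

46

The order of 10 must divide φ(47) = 47 − 1 = 46 = 2 · 23.
Divisors of 46: 1, 2, 23, 46.
Check 10^d mod 47 for each divisor in increasing order:
10^1 ≡ 10 (mod 47)
10^2 ≡ 6 (mod 47)
10^23 ≡ 46 (mod 47)
10^46 ≡ 1 (mod 47) ✓
So ord_47(10) = 46.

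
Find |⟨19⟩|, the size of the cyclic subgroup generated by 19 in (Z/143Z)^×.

ord(19) | φ(143) = φ(11·13) = (11−1)·(13−1) = 10·12 = 120 = 2^3 · 3 · 5.
Divisors of 120: 1, 2, 3, 4, 5, 6, 8, 10, 12, 15, 20, 24, 30, 40, 60, 120.
Compute 19^d (mod 143) for the divisors d until we hit 1:
19^1 ≡ 19 (mod 143)
19^2 ≡ 75 (mod 143)
19^3 ≡ 138 (mod 143)
19^4 ≡ 48 (mod 143)
19^5 ≡ 54 (mod 143)
19^6 ≡ 25 (mod 143)
19^8 ≡ 16 (mod 143)
19^10 ≡ 56 (mod 143)
19^12 ≡ 53 (mod 143)
19^15 ≡ 21 (mod 143)
19^20 ≡ 133 (mod 143)
19^24 ≡ 92 (mod 143)
19^30 ≡ 12 (mod 143)
19^40 ≡ 100 (mod 143)
19^60 ≡ 1 (mod 143) ✓
Therefore the multiplicative order of 19 modulo 143 is 60.

60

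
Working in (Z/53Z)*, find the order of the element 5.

ord(5) | φ(53) = 53 − 1 = 52 = 2^2 · 13.
Divisors of 52: 1, 2, 4, 13, 26, 52.
Check 5^d mod 53 for each divisor in increasing order:
5^1 ≡ 5 (mod 53)
5^2 ≡ 25 (mod 53)
5^4 ≡ 42 (mod 53)
5^13 ≡ 23 (mod 53)
5^26 ≡ 52 (mod 53)
5^52 ≡ 1 (mod 53) ✓
The smallest such exponent is 52, so the order of 5 is 52.

52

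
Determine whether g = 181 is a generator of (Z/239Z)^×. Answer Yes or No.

Yes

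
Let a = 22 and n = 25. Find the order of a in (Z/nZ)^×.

Since 22 ∈ (Z/25Z)^×, its order divides φ(25) = φ(5^2) = 5·(5−1) = 20 = 2^2 · 5.
Divisors of 20: 1, 2, 4, 5, 10, 20.
Evaluate successive powers at the divisors of 20:
22^1 ≡ 22
22^2 ≡ 9
22^4 ≡ 6
22^5 ≡ 7
22^10 ≡ 24
22^20 ≡ 1
So ord_25(22) = 20.

20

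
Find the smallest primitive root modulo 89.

φ(89) = 89 − 1 = 88 = 2^3 · 11.
g is a primitive root iff g^(88/q) ≢ 1 (mod 89) for each prime q ∈ {2, 11}.
g = 2: 2^44 ≡ 1 — hits 1, so not a primitive root.
g = 3: 3^44 ≡ 88; 3^8 ≡ 64 — none is 1, so 3 is a primitive root.
Hence the least primitive root of 89 is 3.

3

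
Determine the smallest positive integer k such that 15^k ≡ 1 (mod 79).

ord(15) | φ(79) = 79 − 1 = 78 = 2 · 3 · 13.
Divisors of 78: 1, 2, 3, 6, 13, 26, 39, 78.
Compute 15^d (mod 79) for the divisors d until we hit 1:
15^1 ≡ 15
15^2 ≡ 67
15^3 ≡ 57
15^6 ≡ 10
15^13 ≡ 78
15^26 ≡ 1
The smallest such exponent is 26, so the order of 15 is 26.

26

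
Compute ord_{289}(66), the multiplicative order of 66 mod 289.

ord(66) | φ(289) = φ(17^2) = 17·(17−1) = 272 = 2^4 · 17.
Divisors of 272: 1, 2, 4, 8, 16, 17, 34, 68, 136, 272.
Test each divisor d:
66^1 ≡ 66 (mod 289)
66^2 ≡ 21 (mod 289)
66^4 ≡ 152 (mod 289)
66^8 ≡ 273 (mod 289)
66^16 ≡ 256 (mod 289)
66^17 ≡ 134 (mod 289)
66^34 ≡ 38 (mod 289)
66^68 ≡ 288 (mod 289)
66^136 ≡ 1 (mod 289) ✓
Hence ord(66) = 136.

136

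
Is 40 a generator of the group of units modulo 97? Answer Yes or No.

Yes

φ(97) = 97 − 1 = 96 = 2^5 · 3.
Test 40^(96/q) mod 97 for each prime factor q of 96:
40^48 ≡ 96 (mod 97)  [q = 2: ≢ 1 ✓]
40^32 ≡ 35 (mod 97)  [q = 3: ≢ 1 ✓]
None equal 1, so ord_97(40) = 96: 40 is a primitive root.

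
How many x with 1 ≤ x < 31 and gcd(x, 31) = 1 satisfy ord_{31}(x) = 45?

0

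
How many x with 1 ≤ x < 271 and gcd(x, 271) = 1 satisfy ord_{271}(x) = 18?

φ(271) = 271 − 1 = 270 = 2 · 3^3 · 5.
(Z/271Z)^× is cyclic (|G| = 270); a cyclic group of order m has exactly φ(d) elements of each order d | m, and none otherwise.
18 = 2 · 3^2 divides 270, and φ(18) = 6.

6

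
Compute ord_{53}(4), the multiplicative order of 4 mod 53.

Since 4 ∈ (Z/53Z)^×, its order divides φ(53) = 53 − 1 = 52 = 2^2 · 13.
Divisors of 52: 1, 2, 4, 13, 26, 52.
Test each divisor d:
4^1 ≡ 4 (mod 53)
4^2 ≡ 16 (mod 53)
4^4 ≡ 44 (mod 53)
4^13 ≡ 52 (mod 53)
4^26 ≡ 1 (mod 53) ✓
The smallest such exponent is 26, so the order of 4 is 26.

26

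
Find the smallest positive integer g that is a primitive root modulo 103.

φ(103) = 103 − 1 = 102 = 2 · 3 · 17.
Test candidates g = 2, 3, … against the prime factors q ∈ {2, 3, 17} of φ(103): g is a generator iff g^(102/q) ≢ 1 for every such q.
g = 2: 2^51 ≡ 1 — hits 1, so not a primitive root.
g = 3: 3^51 ≡ 102; 3^34 ≡ 1 — hits 1, so not a primitive root.
g = 4: 4^51 ≡ 1 — hits 1, so not a primitive root.
g = 5: 5^51 ≡ 102; 5^34 ≡ 56; 5^6 ≡ 72 — none is 1, so 5 is a primitive root.
The smallest primitive root modulo 103 is 5.

5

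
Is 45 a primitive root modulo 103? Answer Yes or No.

Yes

φ(103) = 103 − 1 = 102 = 2 · 3 · 17.
An element g generates (Z/103Z)^× iff g^(102/q) ≢ 1 (mod 103) for each prime q ∈ {2, 3, 17}.
45^51 ≡ 102 (mod 103)  [q = 2: ≢ 1 ✓]
45^34 ≡ 56 (mod 103)  [q = 3: ≢ 1 ✓]
45^6 ≡ 76 (mod 103)  [q = 17: ≢ 1 ✓]
Every test exponent gives a nontrivial residue, hence 45 generates the full group.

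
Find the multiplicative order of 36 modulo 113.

ord(36) | φ(113) = 113 − 1 = 112 = 2^4 · 7.
Divisors of 112: 1, 2, 4, 7, 8, 14, 16, 28, 56, 112.
Test each divisor d:
36^1 ≡ 36
36^2 ≡ 53
36^4 ≡ 97
36^7 ≡ 95
36^8 ≡ 30
36^14 ≡ 98
36^16 ≡ 109
36^28 ≡ 112
36^56 ≡ 1
Therefore the multiplicative order of 36 modulo 113 is 56.

56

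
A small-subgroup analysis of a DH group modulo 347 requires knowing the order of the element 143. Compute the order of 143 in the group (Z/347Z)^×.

173

By Lagrange's theorem, ord_347(143) divides φ(347) = 347 − 1 = 346 = 2 · 173.
Divisors of 346: 1, 2, 173, 346.
Evaluate successive powers at the divisors of 346:
143^1 ≡ 143 (mod 347)
143^2 ≡ 323 (mod 347)
143^173 ≡ 1 (mod 347) ✓
The smallest such exponent is 173, so the order of 143 is 173.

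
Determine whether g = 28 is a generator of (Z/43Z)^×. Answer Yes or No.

φ(43) = 43 − 1 = 42 = 2 · 3 · 7.
It suffices to check that the order of 28 is not a proper divisor of 42: compute 28^(42/q) for q ∈ {2, 3, 7}.
28^21 ≡ 42 (mod 43)  [q = 2: ≢ 1 ✓]
28^14 ≡ 6 (mod 43)  [q = 3: ≢ 1 ✓]
28^6 ≡ 11 (mod 43)  [q = 7: ≢ 1 ✓]
All checks pass, so 28 has order 42 and is a primitive root modulo 43.

Yes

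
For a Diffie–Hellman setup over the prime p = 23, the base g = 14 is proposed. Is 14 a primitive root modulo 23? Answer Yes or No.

Yes

φ(23) = 23 − 1 = 22 = 2 · 11.
It suffices to check that the order of 14 is not a proper divisor of 22: compute 14^(22/q) for q ∈ {2, 11}.
14^11 ≡ 22 (mod 23)  [q = 2: ≢ 1 ✓]
14^2 ≡ 12 (mod 23)  [q = 11: ≢ 1 ✓]
Every test exponent gives a nontrivial residue, hence 14 generates the full group.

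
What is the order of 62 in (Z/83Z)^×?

By Lagrange's theorem, ord_83(62) divides φ(83) = 83 − 1 = 82 = 2 · 41.
Divisors of 82: 1, 2, 41, 82.
Compute 62^d (mod 83) for the divisors d until we hit 1:
62^1 ≡ 62
62^2 ≡ 26
62^41 ≡ 82
62^82 ≡ 1
Therefore the multiplicative order of 62 modulo 83 is 82.

82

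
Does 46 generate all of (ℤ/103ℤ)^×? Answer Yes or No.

No

φ(103) = 103 − 1 = 102 = 2 · 3 · 17.
Test 46^(102/q) mod 103 for each prime factor q of 102:
46^51 ≡ 1 (mod 103)  [q = 2: ≡ 1 ✗]
46^34 ≡ 46 (mod 103)  [q = 3: ≢ 1 ✓]
46^6 ≡ 1 (mod 103)  [q = 17: ≡ 1 ✗]
Since 46^51 ≡ 1, the order of 46 divides 51 < 102, so 46 is not a primitive root.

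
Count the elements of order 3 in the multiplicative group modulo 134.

2

φ(134) = φ(2)·φ(67) = 1·66 = 66 = 2 · 3 · 11.
In a cyclic group of order 66, there are φ(d) elements of order d for each divisor d of 66, and zero for non-divisors.
3 | 66, and φ(3) = 3 − 1 = 2.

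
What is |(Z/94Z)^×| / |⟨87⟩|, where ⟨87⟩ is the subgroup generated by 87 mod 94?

1

The order of 87 must divide φ(94) = φ(2)·φ(47) = 1·46 = 46 = 2 · 23.
Divisors of 46: 1, 2, 23, 46.
Evaluate successive powers at the divisors of 46:
87^1 ≡ 87
87^2 ≡ 49
87^23 ≡ 93
87^46 ≡ 1
Thus |⟨87⟩| = ord(87) = 46.
Index = |(Z/94Z)^×| / |⟨87⟩| = 46 / 46 = 1.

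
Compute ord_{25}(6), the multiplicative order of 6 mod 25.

By Lagrange's theorem, ord_25(6) divides φ(25) = φ(5^2) = 5·(5−1) = 20 = 2^2 · 5.
Divisors of 20: 1, 2, 4, 5, 10, 20.
Check 6^d mod 25 for each divisor in increasing order:
6^1 ≡ 6 (mod 25)
6^2 ≡ 11 (mod 25)
6^4 ≡ 21 (mod 25)
6^5 ≡ 1 (mod 25) ✓
So ord_25(6) = 5.

5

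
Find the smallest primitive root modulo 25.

2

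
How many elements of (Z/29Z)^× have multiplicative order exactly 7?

6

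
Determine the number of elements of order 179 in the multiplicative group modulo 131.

0

φ(131) = 131 − 1 = 130 = 2 · 5 · 13.
In a cyclic group of order 130, there are φ(d) elements of order d for each divisor d of 130, and zero for non-divisors.
Since 179 ∤ 130, the count is 0.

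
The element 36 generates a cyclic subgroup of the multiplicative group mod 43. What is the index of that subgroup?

14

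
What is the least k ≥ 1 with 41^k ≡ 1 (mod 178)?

88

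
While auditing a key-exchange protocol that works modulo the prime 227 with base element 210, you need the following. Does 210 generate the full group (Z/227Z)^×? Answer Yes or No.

No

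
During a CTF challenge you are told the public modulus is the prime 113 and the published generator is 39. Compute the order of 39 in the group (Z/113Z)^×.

112

ord(39) | φ(113) = 113 − 1 = 112 = 2^4 · 7.
Divisors of 112: 1, 2, 4, 7, 8, 14, 16, 28, 56, 112.
Compute 39^d (mod 113) for the divisors d until we hit 1:
39^1 ≡ 39 (mod 113)
39^2 ≡ 52 (mod 113)
39^4 ≡ 105 (mod 113)
39^7 ≡ 48 (mod 113)
39^8 ≡ 64 (mod 113)
39^14 ≡ 44 (mod 113)
39^16 ≡ 28 (mod 113)
39^28 ≡ 15 (mod 113)
39^56 ≡ 112 (mod 113)
39^112 ≡ 1 (mod 113) ✓
The smallest such exponent is 112, so the order of 39 is 112.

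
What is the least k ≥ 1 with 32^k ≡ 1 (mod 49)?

Since 32 ∈ (Z/49Z)^×, its order divides φ(49) = φ(7^2) = 7·(7−1) = 42 = 2 · 3 · 7.
Divisors of 42: 1, 2, 3, 6, 7, 14, 21, 42.
Compute 32^d (mod 49) for the divisors d until we hit 1:
32^1 ≡ 32 (mod 49)
32^2 ≡ 44 (mod 49)
32^3 ≡ 36 (mod 49)
32^6 ≡ 22 (mod 49)
32^7 ≡ 18 (mod 49)
32^14 ≡ 30 (mod 49)
32^21 ≡ 1 (mod 49) ✓
Therefore the multiplicative order of 32 modulo 49 is 21.

21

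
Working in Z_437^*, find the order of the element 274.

By Lagrange's theorem, ord_437(274) divides φ(437) = φ(19·23) = (19−1)·(23−1) = 18·22 = 396 = 2^2 · 3^2 · 11.
Divisors of 396: 1, 2, 3, 4, 6, 9, 11, 12, 18, 22, 33, 36, 44, 66, 99, 132, 198, 396.
Evaluate successive powers at the divisors of 396:
274^1 ≡ 274
274^2 ≡ 349
274^3 ≡ 360
274^4 ≡ 315
274^6 ≡ 248
274^9 ≡ 132
274^11 ≡ 183
274^12 ≡ 324
274^18 ≡ 381
274^22 ≡ 277
274^33 ≡ 436
274^36 ≡ 77
274^44 ≡ 254
274^66 ≡ 1
Hence ord(274) = 66.

66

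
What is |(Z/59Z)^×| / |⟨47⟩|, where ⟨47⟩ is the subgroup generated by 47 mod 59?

ord(47) | φ(59) = 59 − 1 = 58 = 2 · 29.
Divisors of 58: 1, 2, 29, 58.
Test each divisor d:
47^1 ≡ 47
47^2 ≡ 26
47^29 ≡ 58
47^58 ≡ 1
So ord_59(47) = 58, hence |⟨47⟩| = 58.
The index is φ(59) / ord(47) = 58 / 58 = 1.

1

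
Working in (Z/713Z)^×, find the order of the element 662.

Since 662 ∈ (Z/713Z)^×, its order divides φ(713) = φ(23·31) = (23−1)·(31−1) = 22·30 = 660 = 2^2 · 3 · 5 · 11.
Divisors of 660: 1, 2, 3, 4, 5, 6, 10, 11, 12, 15, 20, 22, 30, 33, 44, 55, 60, 66, 110, 132, 165, 220, 330, 660.
Evaluate successive powers at the divisors of 660:
662^1 ≡ 662 (mod 713)
662^2 ≡ 462 (mod 713)
662^3 ≡ 680 (mod 713)
662^4 ≡ 257 (mod 713)
662^5 ≡ 440 (mod 713)
662^6 ≡ 376 (mod 713)
662^10 ≡ 377 (mod 713)
662^11 ≡ 24 (mod 713)
662^12 ≡ 202 (mod 713)
662^15 ≡ 464 (mod 713)
662^20 ≡ 242 (mod 713)
662^22 ≡ 576 (mod 713)
662^30 ≡ 683 (mod 713)
662^33 ≡ 277 (mod 713)
662^44 ≡ 231 (mod 713)
662^55 ≡ 553 (mod 713)
662^60 ≡ 187 (mod 713)
662^66 ≡ 438 (mod 713)
662^110 ≡ 645 (mod 713)
662^132 ≡ 47 (mod 713)
662^165 ≡ 185 (mod 713)
662^220 ≡ 346 (mod 713)
662^330 ≡ 1 (mod 713) ✓
Hence ord(662) = 330.

330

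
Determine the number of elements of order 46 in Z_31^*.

φ(31) = 31 − 1 = 30 = 2 · 3 · 5.
(Z/31Z)^× is cyclic (|G| = 30); a cyclic group of order m has exactly φ(d) elements of each order d | m, and none otherwise.
Here 30 is not a multiple of 46, so there are no elements of order 46.

0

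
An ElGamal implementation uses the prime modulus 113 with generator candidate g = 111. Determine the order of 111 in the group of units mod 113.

The order of 111 must divide φ(113) = 113 − 1 = 112 = 2^4 · 7.
Divisors of 112: 1, 2, 4, 7, 8, 14, 16, 28, 56, 112.
Check 111^d mod 113 for each divisor in increasing order:
111^1 ≡ 111 (mod 113)
111^2 ≡ 4 (mod 113)
111^4 ≡ 16 (mod 113)
111^7 ≡ 98 (mod 113)
111^8 ≡ 30 (mod 113)
111^14 ≡ 112 (mod 113)
111^16 ≡ 109 (mod 113)
111^28 ≡ 1 (mod 113) ✓
Hence ord(111) = 28.

28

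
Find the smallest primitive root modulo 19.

2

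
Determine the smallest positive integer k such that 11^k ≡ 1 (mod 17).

16

ord(11) | φ(17) = 17 − 1 = 16 = 2^4.
Divisors of 16: 1, 2, 4, 8, 16.
Check 11^d mod 17 for each divisor in increasing order:
11^1 ≡ 11 (mod 17)
11^2 ≡ 2 (mod 17)
11^4 ≡ 4 (mod 17)
11^8 ≡ 16 (mod 17)
11^16 ≡ 1 (mod 17) ✓
Therefore the multiplicative order of 11 modulo 17 is 16.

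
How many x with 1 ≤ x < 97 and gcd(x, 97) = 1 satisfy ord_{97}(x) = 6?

2

φ(97) = 97 − 1 = 96 = 2^5 · 3.
Since (Z/97Z)^× is cyclic of order 96, the number of elements of order d is φ(d) when d | 96 and 0 otherwise.
6 = 2 · 3 divides 96, and φ(6) = 2.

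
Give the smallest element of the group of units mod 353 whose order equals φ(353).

φ(353) = 353 − 1 = 352 = 2^5 · 11.
Test candidates g = 2, 3, … against the prime factors q ∈ {2, 11} of φ(353): g is a generator iff g^(352/q) ≢ 1 for every such q.
g = 2: 2^176 ≡ 1 — hits 1, so not a primitive root.
g = 3: 3^176 ≡ 352; 3^32 ≡ 140 — none is 1, so 3 is a primitive root.
So 3 is the smallest generator of (Z/353Z)^×.

3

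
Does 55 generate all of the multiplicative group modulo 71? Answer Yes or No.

φ(71) = 71 − 1 = 70 = 2 · 5 · 7.
55 is a primitive root mod 71 iff 55^(φ(71)/q) ≢ 1 for every prime q | φ(71), i.e. q ∈ {2, 5, 7}.
55^35 ≡ 70 (mod 71)  [q = 2: ≢ 1 ✓]
55^14 ≡ 25 (mod 71)  [q = 5: ≢ 1 ✓]
55^10 ≡ 32 (mod 71)  [q = 7: ≢ 1 ✓]
All checks pass, so 55 has order 70 and is a primitive root modulo 71.

Yes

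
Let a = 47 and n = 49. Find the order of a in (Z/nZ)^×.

42

ord(47) | φ(49) = φ(7^2) = 7·(7−1) = 42 = 2 · 3 · 7.
Divisors of 42: 1, 2, 3, 6, 7, 14, 21, 42.
Test each divisor d:
47^1 ≡ 47
47^2 ≡ 4
47^3 ≡ 41
47^6 ≡ 15
47^7 ≡ 19
47^14 ≡ 18
47^21 ≡ 48
47^42 ≡ 1
Therefore the multiplicative order of 47 modulo 49 is 42.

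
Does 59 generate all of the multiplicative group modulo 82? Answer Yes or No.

No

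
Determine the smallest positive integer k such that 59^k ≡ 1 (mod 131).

65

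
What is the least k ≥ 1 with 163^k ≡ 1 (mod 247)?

By Lagrange's theorem, ord_247(163) divides φ(247) = φ(13·19) = (13−1)·(19−1) = 12·18 = 216 = 2^3 · 3^3.
Divisors of 216: 1, 2, 3, 4, 6, 8, 9, 12, 18, 24, 27, 36, 54, 72, 108, 216.
Test each divisor d:
163^1 ≡ 163 (mod 247)
163^2 ≡ 140 (mod 247)
163^3 ≡ 96 (mod 247)
163^4 ≡ 87 (mod 247)
163^6 ≡ 77 (mod 247)
163^8 ≡ 159 (mod 247)
163^9 ≡ 229 (mod 247)
163^12 ≡ 1 (mod 247) ✓
Therefore the multiplicative order of 163 modulo 247 is 12.

12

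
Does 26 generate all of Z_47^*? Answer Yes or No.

φ(47) = 47 − 1 = 46 = 2 · 23.
Test 26^(46/q) mod 47 for each prime factor q of 46:
26^23 ≡ 46 (mod 47)  [q = 2: ≢ 1 ✓]
26^2 ≡ 18 (mod 47)  [q = 23: ≢ 1 ✓]
All checks pass, so 26 has order 46 and is a primitive root modulo 47.

Yes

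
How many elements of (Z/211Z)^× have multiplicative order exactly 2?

1

φ(211) = 211 − 1 = 210 = 2 · 3 · 5 · 7.
In a cyclic group of order 210, there are φ(d) elements of order d for each divisor d of 210, and zero for non-divisors.
2 | 210, and φ(2) = 2 − 1 = 1.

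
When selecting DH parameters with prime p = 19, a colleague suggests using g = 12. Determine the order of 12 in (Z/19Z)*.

ord(12) | φ(19) = 19 − 1 = 18 = 2 · 3^2.
Divisors of 18: 1, 2, 3, 6, 9, 18.
Evaluate successive powers at the divisors of 18:
12^1 ≡ 12 (mod 19)
12^2 ≡ 11 (mod 19)
12^3 ≡ 18 (mod 19)
12^6 ≡ 1 (mod 19) ✓
The smallest such exponent is 6, so the order of 12 is 6.

6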